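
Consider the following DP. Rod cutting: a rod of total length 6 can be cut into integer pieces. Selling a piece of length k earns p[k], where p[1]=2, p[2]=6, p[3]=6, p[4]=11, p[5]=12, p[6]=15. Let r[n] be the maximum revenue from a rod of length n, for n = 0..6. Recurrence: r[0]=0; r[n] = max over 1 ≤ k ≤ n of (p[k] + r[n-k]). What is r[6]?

18

   n    0    1    2    3    4    5    6
r[n]    0    2    6    8   12   14   18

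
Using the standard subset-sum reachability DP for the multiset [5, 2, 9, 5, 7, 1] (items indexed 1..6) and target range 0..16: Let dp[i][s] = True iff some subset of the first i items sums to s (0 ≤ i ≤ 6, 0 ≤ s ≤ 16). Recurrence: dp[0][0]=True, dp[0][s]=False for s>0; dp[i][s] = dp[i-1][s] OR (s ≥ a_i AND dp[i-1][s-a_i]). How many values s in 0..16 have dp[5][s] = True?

i\s   0   1   2   3   4   5   6   7   8   9  10  11  12  13  14  15  16
  0   T   F   F   F   F   F   F   F   F   F   F   F   F   F   F   F   F
  1   T   F   F   F   F   T   F   F   F   F   F   F   F   F   F   F   F
  2   T   F   T   F   F   T   F   T   F   F   F   F   F   F   F   F   F
  3   T   F   T   F   F   T   F   T   F   T   F   T   F   F   T   F   T
  4   T   F   T   F   F   T   F   T   F   T   T   T   T   F   T   F   T
  5   T   F   T   F   F   T   F   T   F   T   T   T   T   F   T   F   T
  6   T   T   T   T   F   T   T   T   T   T   T   T   T   T   T   T   T

10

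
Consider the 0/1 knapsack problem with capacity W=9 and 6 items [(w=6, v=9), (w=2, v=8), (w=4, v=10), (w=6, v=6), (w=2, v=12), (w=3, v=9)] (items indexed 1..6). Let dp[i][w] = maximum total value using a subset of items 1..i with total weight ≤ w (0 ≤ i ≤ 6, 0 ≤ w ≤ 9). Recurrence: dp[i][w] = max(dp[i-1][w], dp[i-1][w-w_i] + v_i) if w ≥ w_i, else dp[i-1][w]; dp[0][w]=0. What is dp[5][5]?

i\w   0   1   2   3   4   5   6   7   8   9
  0   0   0   0   0   0   0   0   0   0   0
  1   0   0   0   0   0   0   9   9   9   9
  2   0   0   8   8   8   8   9   9  17  17
  3   0   0   8   8  10  10  18  18  18  18
  4   0   0   8   8  10  10  18  18  18  18
  5   0   0  12  12  20  20  22  22  30  30
  6   0   0  12  12  20  21  22  29  30  31

20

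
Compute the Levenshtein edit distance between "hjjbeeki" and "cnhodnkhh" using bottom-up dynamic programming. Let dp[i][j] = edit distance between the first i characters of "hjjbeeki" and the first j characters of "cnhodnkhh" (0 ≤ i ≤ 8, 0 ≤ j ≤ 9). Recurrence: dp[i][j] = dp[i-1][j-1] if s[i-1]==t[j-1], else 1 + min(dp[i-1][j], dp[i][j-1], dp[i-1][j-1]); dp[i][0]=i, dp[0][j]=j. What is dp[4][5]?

5

   ''  c  n  h  o  d  n  k  h  h
''  0  1  2  3  4  5  6  7  8  9
 h  1  1  2  2  3  4  5  6  7  8
 j  2  2  2  3  3  4  5  6  7  8
 j  3  3  3  3  4  4  5  6  7  8
 b  4  4  4  4  4  5  5  6  7  8
 e  5  5  5  5  5  5  6  6  7  8
 e  6  6  6  6  6  6  6  7  7  8
 k  7  7  7  7  7  7  7  6  7  8
 i  8  8  8  8  8  8  8  7  7  8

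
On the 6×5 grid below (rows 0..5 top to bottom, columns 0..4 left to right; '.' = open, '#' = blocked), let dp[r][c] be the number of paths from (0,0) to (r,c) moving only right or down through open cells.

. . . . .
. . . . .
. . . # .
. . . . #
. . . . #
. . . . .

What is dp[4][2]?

15

r\c   0   1   2   3   4
  0   1   1   1   1   1
  1   1   2   3   4   5
  2   1   3   6   0   5
  3   1   4  10  10   0
  4   1   5  15  25   0
  5   1   6  21  46  46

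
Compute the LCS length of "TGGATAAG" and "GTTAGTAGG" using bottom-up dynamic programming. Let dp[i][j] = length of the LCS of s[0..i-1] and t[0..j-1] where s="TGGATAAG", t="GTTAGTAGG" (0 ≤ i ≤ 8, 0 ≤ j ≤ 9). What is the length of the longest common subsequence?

   ''  G  T  T  A  G  T  A  G  G
''  0  0  0  0  0  0  0  0  0  0
 T  0  0  1  1  1  1  1  1  1  1
 G  0  1  1  1  1  2  2  2  2  2
 G  0  1  1  1  1  2  2  2  3  3
 A  0  1  1  1  2  2  2  3  3  3
 T  0  1  2  2  2  2  3  3  3  3
 A  0  1  2  2  3  3  3  4  4  4
 A  0  1  2  2  3  3  3  4  4  4
 G  0  1  2  2  3  4  4  4  5  5

5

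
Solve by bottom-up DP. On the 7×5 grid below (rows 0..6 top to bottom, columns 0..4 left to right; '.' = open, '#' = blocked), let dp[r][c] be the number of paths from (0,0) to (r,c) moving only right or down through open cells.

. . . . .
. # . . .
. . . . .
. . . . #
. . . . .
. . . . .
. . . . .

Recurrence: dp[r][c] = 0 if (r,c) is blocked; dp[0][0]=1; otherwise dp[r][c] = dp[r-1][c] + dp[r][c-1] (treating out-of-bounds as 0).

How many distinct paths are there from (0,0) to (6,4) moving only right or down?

83

r\c   0   1   2   3   4
  0   1   1   1   1   1
  1   1   0   1   2   3
  2   1   1   2   4   7
  3   1   2   4   8   0
  4   1   3   7  15  15
  5   1   4  11  26  41
  6   1   5  16  42  83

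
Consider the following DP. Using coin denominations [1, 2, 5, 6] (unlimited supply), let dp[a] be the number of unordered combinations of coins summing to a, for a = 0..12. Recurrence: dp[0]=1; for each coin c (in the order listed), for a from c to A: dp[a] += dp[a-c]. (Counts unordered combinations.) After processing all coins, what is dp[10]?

13

after  coin     0     1     2     3     4     5     6     7     8     9    10    11    12
          1     1     1     1     1     1     1     1     1     1     1     1     1     1
          2     1     1     2     2     3     3     4     4     5     5     6     6     7
          5     1     1     2     2     3     4     5     6     7     8    10    11    13
          6     1     1     2     2     3     4     6     7     9    10    13    15    19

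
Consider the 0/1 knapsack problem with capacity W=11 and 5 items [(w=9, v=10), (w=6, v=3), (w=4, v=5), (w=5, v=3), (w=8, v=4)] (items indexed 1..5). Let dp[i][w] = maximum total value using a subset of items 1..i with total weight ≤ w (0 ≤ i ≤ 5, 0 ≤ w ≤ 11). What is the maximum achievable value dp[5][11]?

i\w   0   1   2   3   4   5   6   7   8   9  10  11
  0   0   0   0   0   0   0   0   0   0   0   0   0
  1   0   0   0   0   0   0   0   0   0  10  10  10
  2   0   0   0   0   0   0   3   3   3  10  10  10
  3   0   0   0   0   5   5   5   5   5  10  10  10
  4   0   0   0   0   5   5   5   5   5  10  10  10
  5   0   0   0   0   5   5   5   5   5  10  10  10

10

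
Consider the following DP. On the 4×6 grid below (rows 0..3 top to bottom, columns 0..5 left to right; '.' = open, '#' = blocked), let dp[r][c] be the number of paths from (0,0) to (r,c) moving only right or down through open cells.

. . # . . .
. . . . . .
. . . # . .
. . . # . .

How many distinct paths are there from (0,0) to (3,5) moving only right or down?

r\c   0   1   2   3   4   5
  0   1   1   0   0   0   0
  1   1   2   2   2   2   2
  2   1   3   5   0   2   4
  3   1   4   9   0   2   6

6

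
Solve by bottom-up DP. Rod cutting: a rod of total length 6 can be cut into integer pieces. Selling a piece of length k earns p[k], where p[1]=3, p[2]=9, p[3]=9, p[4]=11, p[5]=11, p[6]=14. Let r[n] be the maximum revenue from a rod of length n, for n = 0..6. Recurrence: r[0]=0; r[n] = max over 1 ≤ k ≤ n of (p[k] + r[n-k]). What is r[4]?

   n    0    1    2    3    4    5    6
r[n]    0    3    9   12   18   21   27

18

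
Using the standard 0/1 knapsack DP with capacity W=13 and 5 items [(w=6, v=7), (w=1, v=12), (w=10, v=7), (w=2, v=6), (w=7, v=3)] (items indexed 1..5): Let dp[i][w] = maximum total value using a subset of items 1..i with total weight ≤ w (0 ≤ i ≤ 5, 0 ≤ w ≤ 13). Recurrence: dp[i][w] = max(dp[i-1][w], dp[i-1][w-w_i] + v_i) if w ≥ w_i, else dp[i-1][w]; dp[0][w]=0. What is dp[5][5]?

18

i\w   0   1   2   3   4   5   6   7   8   9  10  11  12  13
  0   0   0   0   0   0   0   0   0   0   0   0   0   0   0
  1   0   0   0   0   0   0   7   7   7   7   7   7   7   7
  2   0  12  12  12  12  12  12  19  19  19  19  19  19  19
  3   0  12  12  12  12  12  12  19  19  19  19  19  19  19
  4   0  12  12  18  18  18  18  19  19  25  25  25  25  25
  5   0  12  12  18  18  18  18  19  19  25  25  25  25  25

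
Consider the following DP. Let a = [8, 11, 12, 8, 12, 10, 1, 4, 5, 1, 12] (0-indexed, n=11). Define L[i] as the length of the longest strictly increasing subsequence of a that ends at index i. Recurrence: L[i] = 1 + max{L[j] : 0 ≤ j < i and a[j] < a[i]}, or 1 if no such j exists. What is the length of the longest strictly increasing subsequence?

4

   i    0    1    2    3    4    5    6    7    8    9   10
a[i]    8   11   12    8   12   10    1    4    5    1   12
L[i]    1    2    3    1    3    2    1    2    3    1    4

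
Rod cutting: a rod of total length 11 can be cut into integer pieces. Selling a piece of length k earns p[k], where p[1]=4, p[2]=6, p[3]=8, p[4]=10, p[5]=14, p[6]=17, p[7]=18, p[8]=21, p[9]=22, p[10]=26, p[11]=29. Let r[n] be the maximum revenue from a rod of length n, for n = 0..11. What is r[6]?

24

   n    0    1    2    3    4    5    6    7    8    9   10   11
r[n]    0    4    8   12   16   20   24   28   32   36   40   44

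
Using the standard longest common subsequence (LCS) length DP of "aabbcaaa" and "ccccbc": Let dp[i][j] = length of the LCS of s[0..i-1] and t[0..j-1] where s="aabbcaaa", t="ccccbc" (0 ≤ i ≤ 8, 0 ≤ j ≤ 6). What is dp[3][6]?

1

   ''  c  c  c  c  b  c
''  0  0  0  0  0  0  0
 a  0  0  0  0  0  0  0
 a  0  0  0  0  0  0  0
 b  0  0  0  0  0  1  1
 b  0  0  0  0  0  1  1
 c  0  1  1  1  1  1  2
 a  0  1  1  1  1  1  2
 a  0  1  1  1  1  1  2
 a  0  1  1  1  1  1  2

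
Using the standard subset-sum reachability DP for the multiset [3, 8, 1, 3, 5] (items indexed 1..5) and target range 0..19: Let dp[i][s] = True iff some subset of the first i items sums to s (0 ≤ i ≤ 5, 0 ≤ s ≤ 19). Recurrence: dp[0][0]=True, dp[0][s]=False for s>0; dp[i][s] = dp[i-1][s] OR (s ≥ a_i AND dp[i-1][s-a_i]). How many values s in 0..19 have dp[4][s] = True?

12

i\s   0   1   2   3   4   5   6   7   8   9  10  11  12  13  14  15  16  17  18  19
  0   T   F   F   F   F   F   F   F   F   F   F   F   F   F   F   F   F   F   F   F
  1   T   F   F   T   F   F   F   F   F   F   F   F   F   F   F   F   F   F   F   F
  2   T   F   F   T   F   F   F   F   T   F   F   T   F   F   F   F   F   F   F   F
  3   T   T   F   T   T   F   F   F   T   T   F   T   T   F   F   F   F   F   F   F
  4   T   T   F   T   T   F   T   T   T   T   F   T   T   F   T   T   F   F   F   F
  5   T   T   F   T   T   T   T   T   T   T   F   T   T   T   T   T   T   T   F   T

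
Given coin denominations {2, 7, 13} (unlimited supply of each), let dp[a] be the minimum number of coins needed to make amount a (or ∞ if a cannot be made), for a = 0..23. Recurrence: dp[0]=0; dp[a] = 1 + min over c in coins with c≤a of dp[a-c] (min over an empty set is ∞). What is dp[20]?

 a  0  1  2  3  4  5  6  7  8  9 10 11 12 13 14 15 16 17 18 19 20 21 22 23
dp  0  -  1  -  2  -  3  1  4  2  5  3  6  1  2  2  3  3  4  4  2  3  3  4
(- denotes ∞ / unreachable)

2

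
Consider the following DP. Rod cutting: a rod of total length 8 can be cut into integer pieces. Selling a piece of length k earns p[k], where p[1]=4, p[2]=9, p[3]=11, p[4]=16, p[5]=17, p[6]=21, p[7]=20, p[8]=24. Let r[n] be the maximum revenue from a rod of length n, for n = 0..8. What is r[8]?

36

   n    0    1    2    3    4    5    6    7    8
r[n]    0    4    9   13   18   22   27   31   36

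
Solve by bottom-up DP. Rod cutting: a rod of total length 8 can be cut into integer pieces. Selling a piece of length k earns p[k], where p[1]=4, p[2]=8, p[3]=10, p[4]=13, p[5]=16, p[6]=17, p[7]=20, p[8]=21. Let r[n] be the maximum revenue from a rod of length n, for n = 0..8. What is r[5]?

   n    0    1    2    3    4    5    6    7    8
r[n]    0    4    8   12   16   20   24   28   32

20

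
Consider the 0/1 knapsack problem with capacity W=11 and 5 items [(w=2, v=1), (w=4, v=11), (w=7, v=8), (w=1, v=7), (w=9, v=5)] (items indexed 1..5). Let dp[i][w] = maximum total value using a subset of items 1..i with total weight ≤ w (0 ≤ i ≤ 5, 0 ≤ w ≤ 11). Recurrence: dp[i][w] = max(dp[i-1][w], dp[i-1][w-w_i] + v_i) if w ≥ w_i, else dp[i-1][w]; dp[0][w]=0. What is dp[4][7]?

i\w   0   1   2   3   4   5   6   7   8   9  10  11
  0   0   0   0   0   0   0   0   0   0   0   0   0
  1   0   0   1   1   1   1   1   1   1   1   1   1
  2   0   0   1   1  11  11  12  12  12  12  12  12
  3   0   0   1   1  11  11  12  12  12  12  12  19
  4   0   7   7   8  11  18  18  19  19  19  19  19
  5   0   7   7   8  11  18  18  19  19  19  19  19

19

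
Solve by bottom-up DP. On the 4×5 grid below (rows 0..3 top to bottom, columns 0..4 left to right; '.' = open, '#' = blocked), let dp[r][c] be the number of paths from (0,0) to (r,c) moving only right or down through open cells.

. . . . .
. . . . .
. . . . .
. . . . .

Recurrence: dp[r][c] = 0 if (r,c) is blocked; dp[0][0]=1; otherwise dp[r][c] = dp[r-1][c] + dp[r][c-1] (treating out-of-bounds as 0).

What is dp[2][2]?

r\c   0   1   2   3   4
  0   1   1   1   1   1
  1   1   2   3   4   5
  2   1   3   6  10  15
  3   1   4  10  20  35

6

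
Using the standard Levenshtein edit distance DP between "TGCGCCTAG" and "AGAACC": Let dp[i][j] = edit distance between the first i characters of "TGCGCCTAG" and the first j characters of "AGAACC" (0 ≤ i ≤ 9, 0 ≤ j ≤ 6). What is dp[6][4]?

   ''  A  G  A  A  C  C
''  0  1  2  3  4  5  6
 T  1  1  2  3  4  5  6
 G  2  2  1  2  3  4  5
 C  3  3  2  2  3  3  4
 G  4  4  3  3  3  4  4
 C  5  5  4  4  4  3  4
 C  6  6  5  5  5  4  3
 T  7  7  6  6  6  5  4
 A  8  7  7  6  6  6  5
 G  9  8  7  7  7  7  6

5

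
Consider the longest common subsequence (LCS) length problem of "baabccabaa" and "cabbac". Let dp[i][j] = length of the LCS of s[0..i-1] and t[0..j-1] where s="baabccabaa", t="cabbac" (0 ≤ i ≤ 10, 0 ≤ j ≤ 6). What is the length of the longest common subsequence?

4

   ''  c  a  b  b  a  c
''  0  0  0  0  0  0  0
 b  0  0  0  1  1  1  1
 a  0  0  1  1  1  2  2
 a  0  0  1  1  1  2  2
 b  0  0  1  2  2  2  2
 c  0  1  1  2  2  2  3
 c  0  1  1  2  2  2  3
 a  0  1  2  2  2  3  3
 b  0  1  2  3  3  3  3
 a  0  1  2  3  3  4  4
 a  0  1  2  3  3  4  4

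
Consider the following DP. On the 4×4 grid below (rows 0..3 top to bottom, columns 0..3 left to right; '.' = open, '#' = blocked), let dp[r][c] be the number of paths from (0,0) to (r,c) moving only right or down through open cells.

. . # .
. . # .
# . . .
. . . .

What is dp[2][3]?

2

r\c   0   1   2   3
  0   1   1   0   0
  1   1   2   0   0
  2   0   2   2   2
  3   0   2   4   6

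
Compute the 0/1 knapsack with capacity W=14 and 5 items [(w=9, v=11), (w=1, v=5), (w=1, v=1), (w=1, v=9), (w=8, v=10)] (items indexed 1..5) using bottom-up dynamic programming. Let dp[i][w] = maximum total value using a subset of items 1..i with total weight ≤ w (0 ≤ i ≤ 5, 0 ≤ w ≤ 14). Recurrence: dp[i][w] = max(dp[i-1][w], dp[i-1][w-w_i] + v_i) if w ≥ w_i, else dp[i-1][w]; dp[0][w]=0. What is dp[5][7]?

i\w   0   1   2   3   4   5   6   7   8   9  10  11  12  13  14
  0   0   0   0   0   0   0   0   0   0   0   0   0   0   0   0
  1   0   0   0   0   0   0   0   0   0  11  11  11  11  11  11
  2   0   5   5   5   5   5   5   5   5  11  16  16  16  16  16
  3   0   5   6   6   6   6   6   6   6  11  16  17  17  17  17
  4   0   9  14  15  15  15  15  15  15  15  20  25  26  26  26
  5   0   9  14  15  15  15  15  15  15  19  24  25  26  26  26

15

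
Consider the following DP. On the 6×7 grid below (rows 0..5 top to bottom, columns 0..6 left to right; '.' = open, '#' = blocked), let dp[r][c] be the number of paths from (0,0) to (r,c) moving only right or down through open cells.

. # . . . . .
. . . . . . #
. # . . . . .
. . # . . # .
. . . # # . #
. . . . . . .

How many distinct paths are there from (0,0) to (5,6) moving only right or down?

5

r\c   0   1   2   3   4   5   6
  0   1   0   0   0   0   0   0
  1   1   1   1   1   1   1   0
  2   1   0   1   2   3   4   4
  3   1   1   0   2   5   0   4
  4   1   2   2   0   0   0   0
  5   1   3   5   5   5   5   5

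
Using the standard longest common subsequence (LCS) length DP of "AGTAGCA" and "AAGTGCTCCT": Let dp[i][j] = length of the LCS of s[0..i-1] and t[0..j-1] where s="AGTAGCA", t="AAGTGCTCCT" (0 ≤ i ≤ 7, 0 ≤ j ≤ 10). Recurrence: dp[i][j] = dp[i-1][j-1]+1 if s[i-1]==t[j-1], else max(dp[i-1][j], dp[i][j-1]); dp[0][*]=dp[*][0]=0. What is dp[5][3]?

   ''  A  A  G  T  G  C  T  C  C  T
''  0  0  0  0  0  0  0  0  0  0  0
 A  0  1  1  1  1  1  1  1  1  1  1
 G  0  1  1  2  2  2  2  2  2  2  2
 T  0  1  1  2  3  3  3  3  3  3  3
 A  0  1  2  2  3  3  3  3  3  3  3
 G  0  1  2  3  3  4  4  4  4  4  4
 C  0  1  2  3  3  4  5  5  5  5  5
 A  0  1  2  3  3  4  5  5  5  5  5

3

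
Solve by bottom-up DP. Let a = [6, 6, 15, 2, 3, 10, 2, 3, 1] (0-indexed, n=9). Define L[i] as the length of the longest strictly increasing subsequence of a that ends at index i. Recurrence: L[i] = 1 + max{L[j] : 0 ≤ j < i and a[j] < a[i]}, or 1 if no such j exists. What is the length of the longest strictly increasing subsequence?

   i    0    1    2    3    4    5    6    7    8
a[i]    6    6   15    2    3   10    2    3    1
L[i]    1    1    2    1    2    3    1    2    1

3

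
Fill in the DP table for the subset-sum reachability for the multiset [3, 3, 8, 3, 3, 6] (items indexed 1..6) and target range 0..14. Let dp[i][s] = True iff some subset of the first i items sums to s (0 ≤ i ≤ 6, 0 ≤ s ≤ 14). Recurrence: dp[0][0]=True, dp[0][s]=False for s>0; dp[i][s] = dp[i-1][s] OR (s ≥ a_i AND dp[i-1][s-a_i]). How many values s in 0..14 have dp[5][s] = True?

i\s   0   1   2   3   4   5   6   7   8   9  10  11  12  13  14
  0   T   F   F   F   F   F   F   F   F   F   F   F   F   F   F
  1   T   F   F   T   F   F   F   F   F   F   F   F   F   F   F
  2   T   F   F   T   F   F   T   F   F   F   F   F   F   F   F
  3   T   F   F   T   F   F   T   F   T   F   F   T   F   F   T
  4   T   F   F   T   F   F   T   F   T   T   F   T   F   F   T
  5   T   F   F   T   F   F   T   F   T   T   F   T   T   F   T
  6   T   F   F   T   F   F   T   F   T   T   F   T   T   F   T

8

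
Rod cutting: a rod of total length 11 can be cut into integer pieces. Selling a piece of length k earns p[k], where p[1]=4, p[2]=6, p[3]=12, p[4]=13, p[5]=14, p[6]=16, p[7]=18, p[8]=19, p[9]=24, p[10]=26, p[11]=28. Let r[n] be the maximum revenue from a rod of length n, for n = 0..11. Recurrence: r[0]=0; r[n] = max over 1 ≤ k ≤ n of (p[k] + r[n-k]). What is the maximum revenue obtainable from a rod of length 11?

44

   n    0    1    2    3    4    5    6    7    8    9   10   11
r[n]    0    4    8   12   16   20   24   28   32   36   40   44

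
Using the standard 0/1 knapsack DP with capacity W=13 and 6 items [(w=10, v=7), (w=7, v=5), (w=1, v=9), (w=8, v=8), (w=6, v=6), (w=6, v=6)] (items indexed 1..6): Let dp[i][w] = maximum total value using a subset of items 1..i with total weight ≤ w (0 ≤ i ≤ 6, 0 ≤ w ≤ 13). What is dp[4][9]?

17

i\w   0   1   2   3   4   5   6   7   8   9  10  11  12  13
  0   0   0   0   0   0   0   0   0   0   0   0   0   0   0
  1   0   0   0   0   0   0   0   0   0   0   7   7   7   7
  2   0   0   0   0   0   0   0   5   5   5   7   7   7   7
  3   0   9   9   9   9   9   9   9  14  14  14  16  16  16
  4   0   9   9   9   9   9   9   9  14  17  17  17  17  17
  5   0   9   9   9   9   9   9  15  15  17  17  17  17  17
  6   0   9   9   9   9   9   9  15  15  17  17  17  17  21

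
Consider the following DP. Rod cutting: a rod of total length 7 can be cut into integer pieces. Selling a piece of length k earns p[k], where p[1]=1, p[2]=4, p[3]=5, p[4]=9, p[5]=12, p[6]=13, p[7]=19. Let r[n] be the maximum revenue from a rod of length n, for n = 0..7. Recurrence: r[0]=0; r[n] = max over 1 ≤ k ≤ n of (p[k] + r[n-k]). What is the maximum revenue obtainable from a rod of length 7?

19

   n    0    1    2    3    4    5    6    7
r[n]    0    1    4    5    9   12   13   19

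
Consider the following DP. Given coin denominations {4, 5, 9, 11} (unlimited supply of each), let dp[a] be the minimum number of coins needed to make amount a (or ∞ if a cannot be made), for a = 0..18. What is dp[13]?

2

 a  0  1  2  3  4  5  6  7  8  9 10 11 12 13 14 15 16 17 18
dp  0  -  -  -  1  1  -  -  2  1  2  1  3  2  2  2  2  3  2
(- denotes ∞ / unreachable)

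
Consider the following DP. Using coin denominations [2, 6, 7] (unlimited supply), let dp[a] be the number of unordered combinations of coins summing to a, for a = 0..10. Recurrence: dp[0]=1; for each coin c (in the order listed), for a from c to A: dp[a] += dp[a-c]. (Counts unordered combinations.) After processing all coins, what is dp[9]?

1

after  coin     0     1     2     3     4     5     6     7     8     9    10
          2     1     0     1     0     1     0     1     0     1     0     1
          6     1     0     1     0     1     0     2     0     2     0     2
          7     1     0     1     0     1     0     2     1     2     1     2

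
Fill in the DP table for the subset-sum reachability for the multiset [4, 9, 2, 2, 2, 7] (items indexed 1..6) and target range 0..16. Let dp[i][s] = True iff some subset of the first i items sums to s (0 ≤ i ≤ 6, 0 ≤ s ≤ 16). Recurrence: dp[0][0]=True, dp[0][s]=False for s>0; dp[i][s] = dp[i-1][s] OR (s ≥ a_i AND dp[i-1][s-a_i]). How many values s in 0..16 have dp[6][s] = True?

12

i\s   0   1   2   3   4   5   6   7   8   9  10  11  12  13  14  15  16
  0   T   F   F   F   F   F   F   F   F   F   F   F   F   F   F   F   F
  1   T   F   F   F   T   F   F   F   F   F   F   F   F   F   F   F   F
  2   T   F   F   F   T   F   F   F   F   T   F   F   F   T   F   F   F
  3   T   F   T   F   T   F   T   F   F   T   F   T   F   T   F   T   F
  4   T   F   T   F   T   F   T   F   T   T   F   T   F   T   F   T   F
  5   T   F   T   F   T   F   T   F   T   T   T   T   F   T   F   T   F
  6   T   F   T   F   T   F   T   T   T   T   T   T   F   T   F   T   T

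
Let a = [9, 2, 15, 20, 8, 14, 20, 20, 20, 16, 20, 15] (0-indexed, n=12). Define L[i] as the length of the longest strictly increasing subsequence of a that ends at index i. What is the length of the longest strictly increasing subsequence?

5

   i    0    1    2    3    4    5    6    7    8    9   10   11
a[i]    9    2   15   20    8   14   20   20   20   16   20   15
L[i]    1    1    2    3    2    3    4    4    4    4    5    4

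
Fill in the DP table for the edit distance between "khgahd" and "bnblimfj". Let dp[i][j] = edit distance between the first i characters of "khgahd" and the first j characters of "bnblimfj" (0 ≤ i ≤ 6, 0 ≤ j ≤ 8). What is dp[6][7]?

7

   ''  b  n  b  l  i  m  f  j
''  0  1  2  3  4  5  6  7  8
 k  1  1  2  3  4  5  6  7  8
 h  2  2  2  3  4  5  6  7  8
 g  3  3  3  3  4  5  6  7  8
 a  4  4  4  4  4  5  6  7  8
 h  5  5  5  5  5  5  6  7  8
 d  6  6  6  6  6  6  6  7  8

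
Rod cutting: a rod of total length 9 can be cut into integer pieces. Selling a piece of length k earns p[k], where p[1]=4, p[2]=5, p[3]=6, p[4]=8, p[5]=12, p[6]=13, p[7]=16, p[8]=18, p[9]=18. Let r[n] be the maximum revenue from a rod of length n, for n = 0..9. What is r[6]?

24

   n    0    1    2    3    4    5    6    7    8    9
r[n]    0    4    8   12   16   20   24   28   32   36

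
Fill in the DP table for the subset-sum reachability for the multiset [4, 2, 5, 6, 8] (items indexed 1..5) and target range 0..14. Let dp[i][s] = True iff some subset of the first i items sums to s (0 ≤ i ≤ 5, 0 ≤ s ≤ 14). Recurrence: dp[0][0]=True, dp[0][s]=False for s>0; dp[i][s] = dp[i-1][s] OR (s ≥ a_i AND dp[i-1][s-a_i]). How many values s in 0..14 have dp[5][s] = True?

i\s   0   1   2   3   4   5   6   7   8   9  10  11  12  13  14
  0   T   F   F   F   F   F   F   F   F   F   F   F   F   F   F
  1   T   F   F   F   T   F   F   F   F   F   F   F   F   F   F
  2   T   F   T   F   T   F   T   F   F   F   F   F   F   F   F
  3   T   F   T   F   T   T   T   T   F   T   F   T   F   F   F
  4   T   F   T   F   T   T   T   T   T   T   T   T   T   T   F
  5   T   F   T   F   T   T   T   T   T   T   T   T   T   T   T

13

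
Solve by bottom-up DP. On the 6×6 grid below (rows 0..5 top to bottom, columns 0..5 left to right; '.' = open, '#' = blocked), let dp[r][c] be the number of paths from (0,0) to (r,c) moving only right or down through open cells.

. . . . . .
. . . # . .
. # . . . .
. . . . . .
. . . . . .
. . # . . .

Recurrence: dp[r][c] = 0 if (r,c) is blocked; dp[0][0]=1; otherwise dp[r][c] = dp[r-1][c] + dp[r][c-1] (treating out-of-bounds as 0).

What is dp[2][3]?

r\c   0   1   2   3   4   5
  0   1   1   1   1   1   1
  1   1   2   3   0   1   2
  2   1   0   3   3   4   6
  3   1   1   4   7  11  17
  4   1   2   6  13  24  41
  5   1   3   0  13  37  78

3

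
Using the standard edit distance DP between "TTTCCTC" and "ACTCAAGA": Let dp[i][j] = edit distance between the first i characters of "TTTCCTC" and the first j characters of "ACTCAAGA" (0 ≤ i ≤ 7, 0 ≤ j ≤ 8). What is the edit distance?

6

   ''  A  C  T  C  A  A  G  A
''  0  1  2  3  4  5  6  7  8
 T  1  1  2  2  3  4  5  6  7
 T  2  2  2  2  3  4  5  6  7
 T  3  3  3  2  3  4  5  6  7
 C  4  4  3  3  2  3  4  5  6
 C  5  5  4  4  3  3  4  5  6
 T  6  6  5  4  4  4  4  5  6
 C  7  7  6  5  4  5  5  5  6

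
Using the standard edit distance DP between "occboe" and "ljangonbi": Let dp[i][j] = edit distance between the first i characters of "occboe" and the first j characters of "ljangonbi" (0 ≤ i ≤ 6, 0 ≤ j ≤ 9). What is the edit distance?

   ''  l  j  a  n  g  o  n  b  i
''  0  1  2  3  4  5  6  7  8  9
 o  1  1  2  3  4  5  5  6  7  8
 c  2  2  2  3  4  5  6  6  7  8
 c  3  3  3  3  4  5  6  7  7  8
 b  4  4  4  4  4  5  6  7  7  8
 o  5  5  5  5  5  5  5  6  7  8
 e  6  6  6  6  6  6  6  6  7  8

8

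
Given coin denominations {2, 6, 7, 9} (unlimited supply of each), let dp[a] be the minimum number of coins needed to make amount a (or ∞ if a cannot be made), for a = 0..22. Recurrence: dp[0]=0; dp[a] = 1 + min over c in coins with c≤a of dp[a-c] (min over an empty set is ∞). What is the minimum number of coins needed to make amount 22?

 a  0  1  2  3  4  5  6  7  8  9 10 11 12 13 14 15 16 17 18 19 20 21 22
dp  0  -  1  -  2  -  1  1  2  1  3  2  2  2  2  2  2  3  2  3  3  3  3
(- denotes ∞ / unreachable)

3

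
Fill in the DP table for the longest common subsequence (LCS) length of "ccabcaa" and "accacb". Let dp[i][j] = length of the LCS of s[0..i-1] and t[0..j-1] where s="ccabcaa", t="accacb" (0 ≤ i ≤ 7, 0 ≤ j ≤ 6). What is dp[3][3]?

2

   ''  a  c  c  a  c  b
''  0  0  0  0  0  0  0
 c  0  0  1  1  1  1  1
 c  0  0  1  2  2  2  2
 a  0  1  1  2  3  3  3
 b  0  1  1  2  3  3  4
 c  0  1  2  2  3  4  4
 a  0  1  2  2  3  4  4
 a  0  1  2  2  3  4  4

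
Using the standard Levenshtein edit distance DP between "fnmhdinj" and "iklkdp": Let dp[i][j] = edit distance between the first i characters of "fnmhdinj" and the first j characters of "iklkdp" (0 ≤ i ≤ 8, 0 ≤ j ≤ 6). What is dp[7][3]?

7

   ''  i  k  l  k  d  p
''  0  1  2  3  4  5  6
 f  1  1  2  3  4  5  6
 n  2  2  2  3  4  5  6
 m  3  3  3  3  4  5  6
 h  4  4  4  4  4  5  6
 d  5  5  5  5  5  4  5
 i  6  5  6  6  6  5  5
 n  7  6  6  7  7  6  6
 j  8  7  7  7  8  7  7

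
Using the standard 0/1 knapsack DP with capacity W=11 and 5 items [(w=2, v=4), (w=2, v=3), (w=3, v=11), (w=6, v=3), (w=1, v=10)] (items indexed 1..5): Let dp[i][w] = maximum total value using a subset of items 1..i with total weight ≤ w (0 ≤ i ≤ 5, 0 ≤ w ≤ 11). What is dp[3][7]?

18

i\w   0   1   2   3   4   5   6   7   8   9  10  11
  0   0   0   0   0   0   0   0   0   0   0   0   0
  1   0   0   4   4   4   4   4   4   4   4   4   4
  2   0   0   4   4   7   7   7   7   7   7   7   7
  3   0   0   4  11  11  15  15  18  18  18  18  18
  4   0   0   4  11  11  15  15  18  18  18  18  18
  5   0  10  10  14  21  21  25  25  28  28  28  28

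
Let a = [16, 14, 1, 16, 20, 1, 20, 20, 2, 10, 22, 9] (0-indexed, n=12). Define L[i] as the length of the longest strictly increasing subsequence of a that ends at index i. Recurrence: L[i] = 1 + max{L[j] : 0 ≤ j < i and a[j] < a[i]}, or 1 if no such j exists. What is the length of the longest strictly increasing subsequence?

4

   i    0    1    2    3    4    5    6    7    8    9   10   11
a[i]   16   14    1   16   20    1   20   20    2   10   22    9
L[i]    1    1    1    2    3    1    3    3    2    3    4    3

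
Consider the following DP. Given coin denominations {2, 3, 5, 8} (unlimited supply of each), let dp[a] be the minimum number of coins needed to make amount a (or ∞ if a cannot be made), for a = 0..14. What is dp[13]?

2

 a  0  1  2  3  4  5  6  7  8  9 10 11 12 13 14
dp  0  -  1  1  2  1  2  2  1  3  2  2  3  2  3
(- denotes ∞ / unreachable)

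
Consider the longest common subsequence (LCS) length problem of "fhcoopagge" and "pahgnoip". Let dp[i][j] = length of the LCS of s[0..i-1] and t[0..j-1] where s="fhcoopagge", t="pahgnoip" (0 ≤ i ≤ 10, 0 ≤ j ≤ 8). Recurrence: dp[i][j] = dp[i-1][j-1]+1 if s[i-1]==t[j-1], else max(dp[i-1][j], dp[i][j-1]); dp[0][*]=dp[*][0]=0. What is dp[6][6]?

2

   ''  p  a  h  g  n  o  i  p
''  0  0  0  0  0  0  0  0  0
 f  0  0  0  0  0  0  0  0  0
 h  0  0  0  1  1  1  1  1  1
 c  0  0  0  1  1  1  1  1  1
 o  0  0  0  1  1  1  2  2  2
 o  0  0  0  1  1  1  2  2  2
 p  0  1  1  1  1  1  2  2  3
 a  0  1  2  2  2  2  2  2  3
 g  0  1  2  2  3  3  3  3  3
 g  0  1  2  2  3  3  3  3  3
 e  0  1  2  2  3  3  3  3  3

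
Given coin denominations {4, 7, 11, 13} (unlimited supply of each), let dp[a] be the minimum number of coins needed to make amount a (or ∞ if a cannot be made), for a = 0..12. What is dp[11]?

1

 a  0  1  2  3  4  5  6  7  8  9 10 11 12
dp  0  -  -  -  1  -  -  1  2  -  -  1  3
(- denotes ∞ / unreachable)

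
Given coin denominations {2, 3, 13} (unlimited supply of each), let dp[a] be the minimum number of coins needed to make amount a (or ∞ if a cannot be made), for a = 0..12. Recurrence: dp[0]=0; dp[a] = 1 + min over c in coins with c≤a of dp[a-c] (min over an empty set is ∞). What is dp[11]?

4

 a  0  1  2  3  4  5  6  7  8  9 10 11 12
dp  0  -  1  1  2  2  2  3  3  3  4  4  4
(- denotes ∞ / unreachable)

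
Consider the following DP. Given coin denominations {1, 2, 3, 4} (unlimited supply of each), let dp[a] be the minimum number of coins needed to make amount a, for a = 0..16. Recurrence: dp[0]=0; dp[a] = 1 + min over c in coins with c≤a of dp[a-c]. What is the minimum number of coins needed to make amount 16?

 a  0  1  2  3  4  5  6  7  8  9 10 11 12 13 14 15 16
dp  0  1  1  1  1  2  2  2  2  3  3  3  3  4  4  4  4

4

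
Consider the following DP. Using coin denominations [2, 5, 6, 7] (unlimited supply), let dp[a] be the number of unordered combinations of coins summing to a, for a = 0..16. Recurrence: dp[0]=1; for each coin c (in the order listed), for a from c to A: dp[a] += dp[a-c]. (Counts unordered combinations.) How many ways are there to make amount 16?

7

after  coin     0     1     2     3     4     5     6     7     8     9    10    11    12    13    14    15    16
          2     1     0     1     0     1     0     1     0     1     0     1     0     1     0     1     0     1
          5     1     0     1     0     1     1     1     1     1     1     2     1     2     1     2     2     2
          6     1     0     1     0     1     1     2     1     2     1     3     2     4     2     4     3     5
          7     1     0     1     0     1     1     2     2     2     2     3     3     5     4     6     5     7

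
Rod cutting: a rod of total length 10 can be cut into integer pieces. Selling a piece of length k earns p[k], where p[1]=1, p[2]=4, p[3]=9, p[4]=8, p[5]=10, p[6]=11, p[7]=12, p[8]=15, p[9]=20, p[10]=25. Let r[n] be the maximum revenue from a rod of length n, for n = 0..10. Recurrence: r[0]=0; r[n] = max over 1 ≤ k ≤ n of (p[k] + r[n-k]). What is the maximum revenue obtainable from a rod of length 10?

28

   n    0    1    2    3    4    5    6    7    8    9   10
r[n]    0    1    4    9   10   13   18   19   22   27   28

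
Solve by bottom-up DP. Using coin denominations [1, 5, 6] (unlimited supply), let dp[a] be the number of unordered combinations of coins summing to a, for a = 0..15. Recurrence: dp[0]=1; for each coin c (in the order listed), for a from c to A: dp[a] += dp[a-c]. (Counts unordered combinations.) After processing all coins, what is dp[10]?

after  coin     0     1     2     3     4     5     6     7     8     9    10    11    12    13    14    15
          1     1     1     1     1     1     1     1     1     1     1     1     1     1     1     1     1
          5     1     1     1     1     1     2     2     2     2     2     3     3     3     3     3     4
          6     1     1     1     1     1     2     3     3     3     3     4     5     6     6     6     7

4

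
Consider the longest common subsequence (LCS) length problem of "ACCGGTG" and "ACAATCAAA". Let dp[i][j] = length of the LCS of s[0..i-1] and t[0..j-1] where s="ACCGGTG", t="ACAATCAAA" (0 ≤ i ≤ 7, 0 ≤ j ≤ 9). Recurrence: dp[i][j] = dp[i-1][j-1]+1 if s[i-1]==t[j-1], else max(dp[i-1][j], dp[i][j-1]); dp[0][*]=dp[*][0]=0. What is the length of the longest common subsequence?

   ''  A  C  A  A  T  C  A  A  A
''  0  0  0  0  0  0  0  0  0  0
 A  0  1  1  1  1  1  1  1  1  1
 C  0  1  2  2  2  2  2  2  2  2
 C  0  1  2  2  2  2  3  3  3  3
 G  0  1  2  2  2  2  3  3  3  3
 G  0  1  2  2  2  2  3  3  3  3
 T  0  1  2  2  2  3  3  3  3  3
 G  0  1  2  2  2  3  3  3  3  3

3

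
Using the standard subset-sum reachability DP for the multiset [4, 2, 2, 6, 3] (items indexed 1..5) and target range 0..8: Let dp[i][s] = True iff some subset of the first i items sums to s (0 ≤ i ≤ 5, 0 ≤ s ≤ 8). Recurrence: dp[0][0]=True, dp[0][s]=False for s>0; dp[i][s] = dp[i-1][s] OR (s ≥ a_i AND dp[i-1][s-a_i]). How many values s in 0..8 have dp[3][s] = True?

5

i\s   0   1   2   3   4   5   6   7   8
  0   T   F   F   F   F   F   F   F   F
  1   T   F   F   F   T   F   F   F   F
  2   T   F   T   F   T   F   T   F   F
  3   T   F   T   F   T   F   T   F   T
  4   T   F   T   F   T   F   T   F   T
  5   T   F   T   T   T   T   T   T   T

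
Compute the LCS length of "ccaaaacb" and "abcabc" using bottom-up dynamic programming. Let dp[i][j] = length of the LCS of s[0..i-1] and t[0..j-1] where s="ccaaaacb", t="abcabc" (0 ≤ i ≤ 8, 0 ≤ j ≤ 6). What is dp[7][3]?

2

   ''  a  b  c  a  b  c
''  0  0  0  0  0  0  0
 c  0  0  0  1  1  1  1
 c  0  0  0  1  1  1  2
 a  0  1  1  1  2  2  2
 a  0  1  1  1  2  2  2
 a  0  1  1  1  2  2  2
 a  0  1  1  1  2  2  2
 c  0  1  1  2  2  2  3
 b  0  1  2  2  2  3  3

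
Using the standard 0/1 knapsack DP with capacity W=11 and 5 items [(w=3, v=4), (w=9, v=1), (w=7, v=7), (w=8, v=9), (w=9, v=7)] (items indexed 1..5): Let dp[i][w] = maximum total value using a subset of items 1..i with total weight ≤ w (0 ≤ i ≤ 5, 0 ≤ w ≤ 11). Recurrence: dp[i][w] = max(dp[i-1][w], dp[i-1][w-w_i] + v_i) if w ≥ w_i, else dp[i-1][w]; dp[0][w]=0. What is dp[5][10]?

i\w   0   1   2   3   4   5   6   7   8   9  10  11
  0   0   0   0   0   0   0   0   0   0   0   0   0
  1   0   0   0   4   4   4   4   4   4   4   4   4
  2   0   0   0   4   4   4   4   4   4   4   4   4
  3   0   0   0   4   4   4   4   7   7   7  11  11
  4   0   0   0   4   4   4   4   7   9   9  11  13
  5   0   0   0   4   4   4   4   7   9   9  11  13

11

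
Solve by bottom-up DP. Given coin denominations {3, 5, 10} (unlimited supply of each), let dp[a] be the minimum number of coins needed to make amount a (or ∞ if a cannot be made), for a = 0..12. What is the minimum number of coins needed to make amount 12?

 a  0  1  2  3  4  5  6  7  8  9 10 11 12
dp  0  -  -  1  -  1  2  -  2  3  1  3  4
(- denotes ∞ / unreachable)

4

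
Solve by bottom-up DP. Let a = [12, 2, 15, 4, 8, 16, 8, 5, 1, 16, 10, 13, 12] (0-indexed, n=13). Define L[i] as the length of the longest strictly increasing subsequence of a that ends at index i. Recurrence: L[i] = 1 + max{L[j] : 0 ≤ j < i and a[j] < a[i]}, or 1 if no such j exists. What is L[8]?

1

   i    0    1    2    3    4    5    6    7    8    9   10   11   12
a[i]   12    2   15    4    8   16    8    5    1   16   10   13   12
L[i]    1    1    2    2    3    4    3    3    1    4    4    5    5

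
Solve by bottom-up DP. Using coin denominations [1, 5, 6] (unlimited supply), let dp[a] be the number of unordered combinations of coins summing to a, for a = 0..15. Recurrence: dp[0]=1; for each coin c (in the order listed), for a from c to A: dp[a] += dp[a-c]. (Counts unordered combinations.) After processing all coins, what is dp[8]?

3

after  coin     0     1     2     3     4     5     6     7     8     9    10    11    12    13    14    15
          1     1     1     1     1     1     1     1     1     1     1     1     1     1     1     1     1
          5     1     1     1     1     1     2     2     2     2     2     3     3     3     3     3     4
          6     1     1     1     1     1     2     3     3     3     3     4     5     6     6     6     7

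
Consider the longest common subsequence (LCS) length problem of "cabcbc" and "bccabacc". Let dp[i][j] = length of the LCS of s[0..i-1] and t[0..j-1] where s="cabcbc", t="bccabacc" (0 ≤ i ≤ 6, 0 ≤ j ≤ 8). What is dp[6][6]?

   ''  b  c  c  a  b  a  c  c
''  0  0  0  0  0  0  0  0  0
 c  0  0  1  1  1  1  1  1  1
 a  0  0  1  1  2  2  2  2  2
 b  0  1  1  1  2  3  3  3  3
 c  0  1  2  2  2  3  3  4  4
 b  0  1  2  2  2  3  3  4  4
 c  0  1  2  3  3  3  3  4  5

3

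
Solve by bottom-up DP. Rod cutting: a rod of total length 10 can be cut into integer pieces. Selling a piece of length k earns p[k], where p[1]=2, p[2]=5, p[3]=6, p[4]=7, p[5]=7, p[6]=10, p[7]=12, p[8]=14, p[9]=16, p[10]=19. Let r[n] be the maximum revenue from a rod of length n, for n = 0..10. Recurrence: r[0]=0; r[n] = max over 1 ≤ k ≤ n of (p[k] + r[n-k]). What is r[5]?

   n    0    1    2    3    4    5    6    7    8    9   10
r[n]    0    2    5    7   10   12   15   17   20   22   25

12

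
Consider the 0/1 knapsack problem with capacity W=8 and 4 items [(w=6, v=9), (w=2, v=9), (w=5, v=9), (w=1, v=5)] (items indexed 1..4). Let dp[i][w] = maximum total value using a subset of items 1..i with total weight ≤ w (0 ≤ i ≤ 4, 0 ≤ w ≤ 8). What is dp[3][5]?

i\w   0   1   2   3   4   5   6   7   8
  0   0   0   0   0   0   0   0   0   0
  1   0   0   0   0   0   0   9   9   9
  2   0   0   9   9   9   9   9   9  18
  3   0   0   9   9   9   9   9  18  18
  4   0   5   9  14  14  14  14  18  23

9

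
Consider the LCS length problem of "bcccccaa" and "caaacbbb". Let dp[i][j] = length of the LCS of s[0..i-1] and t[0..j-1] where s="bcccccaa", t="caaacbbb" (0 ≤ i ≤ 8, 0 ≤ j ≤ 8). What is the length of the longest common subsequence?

   ''  c  a  a  a  c  b  b  b
''  0  0  0  0  0  0  0  0  0
 b  0  0  0  0  0  0  1  1  1
 c  0  1  1  1  1  1  1  1  1
 c  0  1  1  1  1  2  2  2  2
 c  0  1  1  1  1  2  2  2  2
 c  0  1  1  1  1  2  2  2  2
 c  0  1  1  1  1  2  2  2  2
 a  0  1  2  2  2  2  2  2  2
 a  0  1  2  3  3  3  3  3  3

3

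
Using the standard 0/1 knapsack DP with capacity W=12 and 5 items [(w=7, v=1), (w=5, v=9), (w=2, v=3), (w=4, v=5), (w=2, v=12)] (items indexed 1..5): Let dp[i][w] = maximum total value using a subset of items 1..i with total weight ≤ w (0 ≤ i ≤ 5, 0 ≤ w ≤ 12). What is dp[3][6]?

9

i\w   0   1   2   3   4   5   6   7   8   9  10  11  12
  0   0   0   0   0   0   0   0   0   0   0   0   0   0
  1   0   0   0   0   0   0   0   1   1   1   1   1   1
  2   0   0   0   0   0   9   9   9   9   9   9   9  10
  3   0   0   3   3   3   9   9  12  12  12  12  12  12
  4   0   0   3   3   5   9   9  12  12  14  14  17  17
  5   0   0  12  12  15  15  17  21  21  24  24  26  26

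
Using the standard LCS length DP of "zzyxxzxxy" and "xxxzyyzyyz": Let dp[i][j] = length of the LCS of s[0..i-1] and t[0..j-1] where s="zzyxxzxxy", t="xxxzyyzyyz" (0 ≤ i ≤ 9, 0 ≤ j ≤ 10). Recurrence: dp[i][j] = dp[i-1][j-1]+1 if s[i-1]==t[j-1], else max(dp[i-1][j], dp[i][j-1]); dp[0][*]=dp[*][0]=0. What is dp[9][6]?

   ''  x  x  x  z  y  y  z  y  y  z
''  0  0  0  0  0  0  0  0  0  0  0
 z  0  0  0  0  1  1  1  1  1  1  1
 z  0  0  0  0  1  1  1  2  2  2  2
 y  0  0  0  0  1  2  2  2  3  3  3
 x  0  1  1  1  1  2  2  2  3  3  3
 x  0  1  2  2  2  2  2  2  3  3  3
 z  0  1  2  2  3  3  3  3  3  3  4
 x  0  1  2  3  3  3  3  3  3  3  4
 x  0  1  2  3  3  3  3  3  3  3  4
 y  0  1  2  3  3  4  4  4  4  4  4

4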